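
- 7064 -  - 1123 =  - 5941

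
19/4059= 19/4059 = 0.00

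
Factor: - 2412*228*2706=- 2^5 * 3^4*11^1*19^1*41^1*67^1 = - 1488126816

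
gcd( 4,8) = 4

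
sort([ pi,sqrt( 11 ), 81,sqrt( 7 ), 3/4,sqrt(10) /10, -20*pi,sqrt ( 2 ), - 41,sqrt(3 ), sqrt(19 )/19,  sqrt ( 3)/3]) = [ - 20*pi,  -  41,sqrt( 19)/19,  sqrt(10)/10,sqrt( 3)/3, 3/4,  sqrt( 2),sqrt(3 ),sqrt(7), pi,  sqrt (11),  81] 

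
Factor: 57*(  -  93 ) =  - 3^2*19^1*31^1 = - 5301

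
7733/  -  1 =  - 7733 + 0/1 = - 7733.00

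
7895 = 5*1579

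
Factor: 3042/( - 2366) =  - 3^2*7^(-1) = - 9/7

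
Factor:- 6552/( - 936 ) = 7 = 7^1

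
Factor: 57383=57383^1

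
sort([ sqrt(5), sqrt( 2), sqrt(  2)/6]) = [sqrt(2)/6, sqrt(2),sqrt (5) ] 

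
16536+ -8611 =7925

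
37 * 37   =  1369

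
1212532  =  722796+489736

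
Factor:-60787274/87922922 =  - 30393637/43961461 = -17^1 *89^( - 1)*181^( - 1 )*2729^( - 1 )*1787861^1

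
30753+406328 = 437081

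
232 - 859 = -627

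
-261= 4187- 4448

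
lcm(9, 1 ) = 9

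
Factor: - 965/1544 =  - 2^( - 3)*5^1 = - 5/8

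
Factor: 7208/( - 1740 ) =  -2^1*3^( - 1)*5^( - 1 )*17^1*29^( - 1)*53^1 = - 1802/435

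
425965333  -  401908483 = 24056850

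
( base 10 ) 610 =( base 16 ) 262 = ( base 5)4420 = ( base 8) 1142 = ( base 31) JL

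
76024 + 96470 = 172494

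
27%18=9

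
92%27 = 11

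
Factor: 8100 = 2^2*3^4 * 5^2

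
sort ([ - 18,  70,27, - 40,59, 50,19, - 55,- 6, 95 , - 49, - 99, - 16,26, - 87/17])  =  [-99, - 55,-49,-40, - 18, - 16 , - 6, - 87/17,19,26, 27,50, 59,70,95]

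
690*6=4140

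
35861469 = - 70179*( - 511)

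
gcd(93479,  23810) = 1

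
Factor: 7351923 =3^1 * 421^1  *5821^1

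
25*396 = 9900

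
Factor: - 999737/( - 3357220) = 2^( - 2)*5^(-1 )*47^1*89^1*239^1 * 167861^ ( - 1 )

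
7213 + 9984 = 17197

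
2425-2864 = -439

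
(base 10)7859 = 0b1111010110011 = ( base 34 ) 6r5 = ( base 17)1a35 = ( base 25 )ce9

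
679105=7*97015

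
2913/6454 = 2913/6454 = 0.45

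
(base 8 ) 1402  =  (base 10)770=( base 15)365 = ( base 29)QG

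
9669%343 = 65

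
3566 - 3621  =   - 55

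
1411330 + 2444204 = 3855534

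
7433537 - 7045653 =387884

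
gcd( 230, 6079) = 1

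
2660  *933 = 2481780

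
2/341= 2/341  =  0.01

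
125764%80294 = 45470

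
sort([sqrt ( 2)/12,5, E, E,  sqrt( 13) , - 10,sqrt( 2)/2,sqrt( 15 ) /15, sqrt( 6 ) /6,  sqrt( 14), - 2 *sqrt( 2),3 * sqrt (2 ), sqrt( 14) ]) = [-10 , - 2 * sqrt (2) , sqrt( 2)/12, sqrt( 15) /15, sqrt ( 6)/6, sqrt( 2)/2 , E, E,sqrt( 13 ), sqrt(14),  sqrt(14), 3*sqrt(2),  5]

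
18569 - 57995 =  - 39426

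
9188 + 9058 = 18246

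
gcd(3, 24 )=3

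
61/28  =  61/28 = 2.18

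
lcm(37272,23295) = 186360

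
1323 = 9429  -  8106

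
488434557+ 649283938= 1137718495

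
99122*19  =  1883318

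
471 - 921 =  - 450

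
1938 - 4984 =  - 3046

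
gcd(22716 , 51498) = 18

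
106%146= 106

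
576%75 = 51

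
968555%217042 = 100387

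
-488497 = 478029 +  - 966526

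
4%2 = 0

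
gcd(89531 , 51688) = 923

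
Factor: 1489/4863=3^( - 1 )*1489^1 * 1621^( - 1 )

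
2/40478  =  1/20239= 0.00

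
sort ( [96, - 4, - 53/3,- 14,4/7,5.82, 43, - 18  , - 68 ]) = [ - 68, - 18, - 53/3, - 14, - 4,4/7, 5.82,43 , 96 ]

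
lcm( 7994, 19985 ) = 39970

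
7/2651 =7/2651 =0.00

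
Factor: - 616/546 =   -  44/39 = - 2^2*3^( - 1 ) * 11^1*13^( - 1 )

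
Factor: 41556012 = 2^2*3^1*3463001^1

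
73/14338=73/14338 =0.01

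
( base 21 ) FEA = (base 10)6919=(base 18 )1367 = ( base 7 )26113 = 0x1b07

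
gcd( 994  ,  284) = 142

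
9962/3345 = 9962/3345 = 2.98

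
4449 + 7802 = 12251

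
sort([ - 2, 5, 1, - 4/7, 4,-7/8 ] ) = [ - 2,  -  7/8 ,- 4/7, 1,  4,  5 ] 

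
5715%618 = 153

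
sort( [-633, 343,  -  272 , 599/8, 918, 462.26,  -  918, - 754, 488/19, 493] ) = [ - 918, - 754, - 633,-272, 488/19,599/8,343, 462.26,493 , 918 ]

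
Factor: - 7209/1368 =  - 801/152 = - 2^ ( - 3)*3^2*19^( - 1)*89^1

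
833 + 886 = 1719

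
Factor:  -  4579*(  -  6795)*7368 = 2^3*3^3*5^1*19^1*151^1*241^1*307^1 = 229250199240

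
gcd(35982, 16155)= 9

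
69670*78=5434260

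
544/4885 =544/4885=0.11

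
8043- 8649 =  - 606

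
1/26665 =1/26665 = 0.00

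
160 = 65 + 95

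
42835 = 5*8567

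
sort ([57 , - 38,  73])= [ - 38,57,  73] 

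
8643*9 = 77787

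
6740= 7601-861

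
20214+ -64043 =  - 43829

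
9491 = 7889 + 1602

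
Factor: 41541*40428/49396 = 3^3*53^( - 1)*61^1*227^1 *233^( - 1) * 1123^1 = 419854887/12349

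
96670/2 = 48335 = 48335.00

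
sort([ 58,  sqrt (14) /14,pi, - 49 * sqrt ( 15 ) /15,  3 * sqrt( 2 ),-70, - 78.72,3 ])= [ - 78.72,  -  70, - 49*sqrt( 15)/15, sqrt(14) /14,3, pi, 3*sqrt( 2 ), 58 ]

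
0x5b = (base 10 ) 91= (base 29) 34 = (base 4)1123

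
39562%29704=9858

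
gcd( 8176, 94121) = 1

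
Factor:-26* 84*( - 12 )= 26208 = 2^5*3^2 * 7^1*13^1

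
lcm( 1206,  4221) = 8442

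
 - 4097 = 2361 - 6458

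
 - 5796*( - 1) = 5796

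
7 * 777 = 5439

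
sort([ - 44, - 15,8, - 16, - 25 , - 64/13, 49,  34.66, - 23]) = [  -  44, - 25, - 23  ,  -  16, - 15, - 64/13, 8,34.66, 49 ] 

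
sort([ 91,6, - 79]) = [ - 79, 6 , 91]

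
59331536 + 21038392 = 80369928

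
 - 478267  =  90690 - 568957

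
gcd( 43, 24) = 1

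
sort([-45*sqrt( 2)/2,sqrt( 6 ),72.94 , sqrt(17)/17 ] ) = [ - 45* sqrt( 2)/2, sqrt(17)/17, sqrt( 6 ), 72.94]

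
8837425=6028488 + 2808937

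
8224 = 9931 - 1707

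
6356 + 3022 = 9378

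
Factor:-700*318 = - 2^3*3^1 * 5^2*7^1*53^1= - 222600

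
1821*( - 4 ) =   -  7284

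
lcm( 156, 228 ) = 2964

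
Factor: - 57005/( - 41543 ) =5^1*13^1*877^1*41543^( - 1 ) 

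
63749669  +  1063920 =64813589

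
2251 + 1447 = 3698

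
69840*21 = 1466640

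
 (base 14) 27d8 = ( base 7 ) 26361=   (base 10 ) 7050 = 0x1B8A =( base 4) 1232022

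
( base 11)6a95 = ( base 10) 9300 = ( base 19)16E9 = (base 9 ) 13673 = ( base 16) 2454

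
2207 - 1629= 578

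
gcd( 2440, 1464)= 488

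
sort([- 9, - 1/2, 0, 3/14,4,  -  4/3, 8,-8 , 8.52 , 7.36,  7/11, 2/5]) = [ - 9, - 8, - 4/3,-1/2,0, 3/14 , 2/5, 7/11, 4, 7.36,8, 8.52]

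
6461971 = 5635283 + 826688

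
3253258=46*70723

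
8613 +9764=18377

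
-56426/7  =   - 56426/7=- 8060.86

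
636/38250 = 106/6375 = 0.02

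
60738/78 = 10123/13 = 778.69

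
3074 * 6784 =20854016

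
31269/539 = 58 + 1/77 = 58.01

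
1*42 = 42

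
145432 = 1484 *98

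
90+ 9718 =9808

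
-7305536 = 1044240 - 8349776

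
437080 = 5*87416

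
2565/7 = 2565/7 = 366.43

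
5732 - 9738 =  - 4006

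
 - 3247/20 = -163 + 13/20 = - 162.35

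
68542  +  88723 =157265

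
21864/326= 67 + 11/163=67.07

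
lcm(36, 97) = 3492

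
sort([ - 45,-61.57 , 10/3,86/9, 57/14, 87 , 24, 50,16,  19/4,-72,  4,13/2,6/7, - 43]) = [ - 72, - 61.57, - 45, - 43,6/7 , 10/3, 4,57/14, 19/4, 13/2, 86/9, 16, 24,50, 87]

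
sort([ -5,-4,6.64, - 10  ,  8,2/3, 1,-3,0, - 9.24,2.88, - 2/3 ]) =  [ -10,- 9.24, - 5, - 4, - 3, - 2/3, 0,2/3, 1 , 2.88,6.64,8] 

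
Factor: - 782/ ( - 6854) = 17^1*149^(-1) = 17/149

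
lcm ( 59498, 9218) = 654478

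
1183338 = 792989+390349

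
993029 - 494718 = 498311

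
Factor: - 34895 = -5^1 *7^1*997^1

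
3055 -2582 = 473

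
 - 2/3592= - 1/1796 = - 0.00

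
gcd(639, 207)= 9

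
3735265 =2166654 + 1568611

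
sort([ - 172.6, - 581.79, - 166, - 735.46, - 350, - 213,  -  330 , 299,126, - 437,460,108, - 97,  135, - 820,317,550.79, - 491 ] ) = [ - 820, - 735.46,-581.79, - 491,-437, - 350, - 330, - 213, - 172.6, - 166,- 97, 108, 126,  135, 299,317, 460, 550.79 ]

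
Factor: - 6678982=  -  2^1*41^1*47^1*1733^1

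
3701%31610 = 3701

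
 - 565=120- 685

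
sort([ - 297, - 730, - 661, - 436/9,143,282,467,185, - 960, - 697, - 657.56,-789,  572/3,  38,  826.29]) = [ -960, - 789, - 730  ,  -  697, - 661, - 657.56, - 297, - 436/9, 38, 143,185, 572/3,282 , 467,826.29]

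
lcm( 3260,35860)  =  35860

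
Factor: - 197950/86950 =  - 107/47 = - 47^(-1 )*107^1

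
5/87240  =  1/17448=0.00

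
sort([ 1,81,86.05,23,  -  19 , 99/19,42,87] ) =[ - 19,1,99/19,23, 42 , 81, 86.05, 87 ]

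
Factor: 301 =7^1*43^1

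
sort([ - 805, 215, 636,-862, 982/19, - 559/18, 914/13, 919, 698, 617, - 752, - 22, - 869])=[ - 869, - 862, - 805, - 752,  -  559/18, - 22,982/19, 914/13, 215, 617,636,698, 919 ]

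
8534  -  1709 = 6825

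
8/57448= 1/7181 = 0.00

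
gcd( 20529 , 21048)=3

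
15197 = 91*167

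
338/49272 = 169/24636 = 0.01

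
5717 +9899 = 15616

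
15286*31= 473866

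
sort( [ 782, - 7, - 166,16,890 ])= [ - 166, - 7, 16,  782, 890]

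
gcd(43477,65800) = 7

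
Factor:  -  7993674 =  - 2^1*3^3*13^1*59^1*193^1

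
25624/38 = 674 + 6/19 = 674.32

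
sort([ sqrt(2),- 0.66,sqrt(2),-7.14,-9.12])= [-9.12,-7.14 ,-0.66, sqrt(2), sqrt(2 ) ] 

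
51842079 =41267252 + 10574827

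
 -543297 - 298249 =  - 841546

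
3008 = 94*32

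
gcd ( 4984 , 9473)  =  1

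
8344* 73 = 609112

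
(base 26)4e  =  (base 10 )118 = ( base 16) 76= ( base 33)3j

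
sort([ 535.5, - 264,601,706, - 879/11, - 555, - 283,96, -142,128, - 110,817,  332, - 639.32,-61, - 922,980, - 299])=[-922,-639.32, - 555, - 299 , - 283,-264, - 142,- 110 ,-879/11,-61, 96,128, 332, 535.5,601, 706,  817,980 ] 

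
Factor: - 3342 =-2^1*3^1 * 557^1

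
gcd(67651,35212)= 1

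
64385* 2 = 128770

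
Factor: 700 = 2^2 *5^2 * 7^1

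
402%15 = 12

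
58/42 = 1 + 8/21 = 1.38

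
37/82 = 37/82 = 0.45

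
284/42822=142/21411 = 0.01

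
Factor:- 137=-137^1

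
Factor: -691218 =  - 2^1*3^2 * 11^1*3491^1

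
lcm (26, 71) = 1846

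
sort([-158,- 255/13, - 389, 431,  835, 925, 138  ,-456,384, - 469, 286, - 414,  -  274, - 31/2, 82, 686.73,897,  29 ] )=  [ - 469 , - 456 , - 414, - 389, - 274,-158, - 255/13, - 31/2,29,82, 138 , 286, 384, 431, 686.73,835, 897,925 ] 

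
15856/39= 406  +  22/39 = 406.56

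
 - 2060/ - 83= 24  +  68/83 = 24.82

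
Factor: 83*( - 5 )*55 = -22825= - 5^2*11^1* 83^1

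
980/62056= 245/15514 = 0.02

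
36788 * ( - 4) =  - 147152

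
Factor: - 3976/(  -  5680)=2^( - 1)*5^( - 1 )*7^1=7/10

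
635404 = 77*8252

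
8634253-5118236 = 3516017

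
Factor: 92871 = 3^2*17^1*607^1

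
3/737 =3/737  =  0.00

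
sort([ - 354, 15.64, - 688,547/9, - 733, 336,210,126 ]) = [ -733,-688, - 354, 15.64, 547/9, 126, 210, 336]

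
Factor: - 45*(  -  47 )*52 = 2^2*3^2*5^1*13^1*47^1 =109980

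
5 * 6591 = 32955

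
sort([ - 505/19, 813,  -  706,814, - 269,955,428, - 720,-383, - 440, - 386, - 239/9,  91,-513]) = [ - 720,- 706, - 513, - 440,-386,-383, - 269, - 505/19, - 239/9, 91,428 , 813, 814, 955]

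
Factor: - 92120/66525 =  - 18424/13305=- 2^3 * 3^( - 1 ) * 5^( - 1) * 7^2 * 47^1*887^( -1 )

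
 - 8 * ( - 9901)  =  79208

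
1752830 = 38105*46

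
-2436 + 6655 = 4219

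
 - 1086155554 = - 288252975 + -797902579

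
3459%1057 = 288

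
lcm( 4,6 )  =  12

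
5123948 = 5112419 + 11529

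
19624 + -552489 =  - 532865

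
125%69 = 56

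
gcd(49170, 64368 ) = 894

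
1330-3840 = -2510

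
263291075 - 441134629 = -177843554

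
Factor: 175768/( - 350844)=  - 2^1*3^( - 1) * 13^ ( - 2)*127^1 = -254/507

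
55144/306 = 27572/153 = 180.21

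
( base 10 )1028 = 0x404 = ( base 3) 1102002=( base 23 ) 1LG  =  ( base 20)2B8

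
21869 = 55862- 33993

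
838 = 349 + 489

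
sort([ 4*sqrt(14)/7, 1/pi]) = [1/pi,  4*sqrt( 14 )/7]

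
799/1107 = 799/1107 = 0.72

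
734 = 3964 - 3230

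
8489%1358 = 341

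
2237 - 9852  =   - 7615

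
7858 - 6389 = 1469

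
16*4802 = 76832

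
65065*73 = 4749745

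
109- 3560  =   - 3451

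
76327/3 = 76327/3 = 25442.33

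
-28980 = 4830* (  -  6)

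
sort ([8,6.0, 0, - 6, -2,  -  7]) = [ -7 ,- 6, - 2,0, 6.0,8] 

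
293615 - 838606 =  - 544991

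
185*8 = 1480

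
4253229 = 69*61641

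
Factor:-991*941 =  - 932531 =- 941^1 * 991^1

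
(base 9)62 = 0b111000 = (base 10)56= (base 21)2E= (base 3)2002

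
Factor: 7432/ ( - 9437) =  - 2^3*929^1*9437^(  -  1)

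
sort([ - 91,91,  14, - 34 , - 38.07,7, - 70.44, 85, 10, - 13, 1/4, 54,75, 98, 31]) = [ - 91, - 70.44 , - 38.07,- 34, - 13,1/4,  7,  10,  14,31, 54, 75, 85, 91 , 98 ] 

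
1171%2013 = 1171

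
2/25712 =1/12856=0.00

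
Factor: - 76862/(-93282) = 38431/46641 = 3^( - 1 )*7^ ( - 1)*2221^( - 1 )*38431^1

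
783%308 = 167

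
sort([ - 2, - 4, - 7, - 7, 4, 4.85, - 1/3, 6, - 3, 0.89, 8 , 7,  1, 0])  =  [ - 7, - 7,-4,-3, - 2, - 1/3, 0, 0.89,1, 4, 4.85, 6,7,8]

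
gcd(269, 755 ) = 1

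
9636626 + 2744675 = 12381301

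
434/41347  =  434/41347= 0.01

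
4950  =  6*825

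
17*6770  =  115090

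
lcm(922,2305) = 4610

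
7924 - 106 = 7818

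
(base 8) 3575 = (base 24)37L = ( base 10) 1917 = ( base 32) 1RT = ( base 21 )476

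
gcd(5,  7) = 1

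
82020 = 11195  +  70825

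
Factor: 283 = 283^1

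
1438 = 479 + 959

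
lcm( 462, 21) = 462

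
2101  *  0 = 0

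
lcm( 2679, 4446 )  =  208962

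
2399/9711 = 2399/9711  =  0.25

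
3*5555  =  16665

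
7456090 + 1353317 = 8809407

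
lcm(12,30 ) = 60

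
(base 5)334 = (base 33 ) 2s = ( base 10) 94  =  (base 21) 4a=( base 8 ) 136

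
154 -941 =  - 787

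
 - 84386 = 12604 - 96990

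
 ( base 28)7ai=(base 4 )1122122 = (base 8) 13232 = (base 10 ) 5786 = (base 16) 169a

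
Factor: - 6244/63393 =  - 2^2*3^(  -  1 )*7^1*11^( - 1 )*17^( - 1)*113^( - 1)*223^1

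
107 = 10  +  97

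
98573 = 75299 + 23274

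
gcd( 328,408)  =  8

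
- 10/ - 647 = 10/647 = 0.02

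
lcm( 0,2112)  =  0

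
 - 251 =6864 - 7115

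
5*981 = 4905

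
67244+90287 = 157531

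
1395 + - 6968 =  - 5573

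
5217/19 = 274 + 11/19=274.58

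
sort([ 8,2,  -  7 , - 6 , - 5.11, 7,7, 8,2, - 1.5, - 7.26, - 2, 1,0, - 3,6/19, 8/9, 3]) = [ -7.26, -7, - 6, -5.11, - 3, - 2,  -  1.5, 0,6/19 , 8/9, 1, 2,2, 3,7, 7, 8,8 ] 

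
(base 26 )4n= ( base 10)127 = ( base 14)91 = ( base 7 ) 241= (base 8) 177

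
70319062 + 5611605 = 75930667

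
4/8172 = 1/2043 = 0.00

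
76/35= 2 + 6/35 = 2.17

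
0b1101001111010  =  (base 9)10261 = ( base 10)6778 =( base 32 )6JQ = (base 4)1221322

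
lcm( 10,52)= 260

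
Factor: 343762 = 2^1*171881^1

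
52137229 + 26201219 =78338448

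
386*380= 146680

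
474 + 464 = 938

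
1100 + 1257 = 2357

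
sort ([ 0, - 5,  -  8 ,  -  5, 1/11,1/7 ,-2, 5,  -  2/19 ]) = [  -  8, - 5, - 5,-2 ,-2/19, 0,  1/11,1/7,5]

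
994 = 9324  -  8330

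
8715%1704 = 195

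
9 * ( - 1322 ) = -11898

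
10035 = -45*(-223)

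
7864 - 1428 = 6436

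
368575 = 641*575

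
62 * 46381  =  2875622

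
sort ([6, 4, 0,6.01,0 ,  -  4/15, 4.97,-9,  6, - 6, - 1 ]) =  [ - 9, - 6, - 1, - 4/15, 0, 0,4,  4.97,  6, 6, 6.01 ]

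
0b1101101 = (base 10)109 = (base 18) 61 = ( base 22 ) 4l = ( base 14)7B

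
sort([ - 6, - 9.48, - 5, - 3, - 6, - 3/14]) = [ - 9.48 , - 6, - 6, - 5,-3, - 3/14 ] 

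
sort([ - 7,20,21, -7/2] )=[  -  7, - 7/2 , 20,21]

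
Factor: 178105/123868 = 2^( - 2 )*5^1*173^ ( -1 )*199^1 = 995/692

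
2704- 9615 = -6911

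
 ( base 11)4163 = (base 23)A9H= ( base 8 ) 12612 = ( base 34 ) 4q6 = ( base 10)5514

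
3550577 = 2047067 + 1503510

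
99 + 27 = 126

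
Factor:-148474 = -2^1*61^1*1217^1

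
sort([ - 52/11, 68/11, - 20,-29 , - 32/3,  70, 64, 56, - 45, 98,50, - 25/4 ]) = [ - 45,-29, - 20, - 32/3, - 25/4,-52/11, 68/11, 50 , 56, 64, 70, 98]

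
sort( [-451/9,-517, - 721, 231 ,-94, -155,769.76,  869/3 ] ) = [ - 721, - 517, - 155,-94, - 451/9 , 231,869/3,769.76] 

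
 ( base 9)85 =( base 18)45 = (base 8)115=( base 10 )77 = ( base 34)29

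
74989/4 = 74989/4 =18747.25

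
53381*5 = 266905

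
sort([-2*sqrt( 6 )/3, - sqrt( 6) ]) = [ - sqrt( 6 ),-2 *sqrt( 6)/3 ]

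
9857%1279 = 904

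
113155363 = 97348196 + 15807167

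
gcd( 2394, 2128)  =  266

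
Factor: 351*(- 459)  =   - 161109 = -3^6*13^1*17^1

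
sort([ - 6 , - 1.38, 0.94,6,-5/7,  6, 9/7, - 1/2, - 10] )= [ - 10, - 6,- 1.38, - 5/7, - 1/2,0.94,9/7,6,6] 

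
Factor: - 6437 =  - 41^1*157^1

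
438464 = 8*54808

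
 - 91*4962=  - 451542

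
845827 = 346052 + 499775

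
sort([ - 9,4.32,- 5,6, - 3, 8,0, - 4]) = [  -  9,-5,- 4,- 3,0, 4.32, 6,8]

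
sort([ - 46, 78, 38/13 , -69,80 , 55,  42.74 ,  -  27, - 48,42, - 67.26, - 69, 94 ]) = [ - 69, - 69,- 67.26, - 48, - 46,  -  27, 38/13, 42, 42.74, 55, 78, 80,  94 ]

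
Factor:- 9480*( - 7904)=74929920 = 2^8*3^1*5^1* 13^1 * 19^1*79^1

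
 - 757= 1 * (  -  757) 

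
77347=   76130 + 1217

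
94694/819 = 94694/819 = 115.62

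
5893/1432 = 4+165/1432 = 4.12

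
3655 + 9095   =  12750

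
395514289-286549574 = 108964715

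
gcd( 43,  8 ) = 1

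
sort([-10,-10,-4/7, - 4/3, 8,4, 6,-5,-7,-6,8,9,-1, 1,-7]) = [-10 , - 10, -7,-7,-6,-5, - 4/3, - 1, - 4/7, 1,4,6  ,  8,8, 9]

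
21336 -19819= 1517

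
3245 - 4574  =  - 1329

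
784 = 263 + 521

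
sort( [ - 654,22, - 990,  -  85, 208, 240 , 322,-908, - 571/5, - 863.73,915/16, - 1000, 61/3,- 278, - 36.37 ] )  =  [ - 1000,  -  990, - 908, - 863.73,-654,  -  278, -571/5, - 85, - 36.37,61/3,22, 915/16,208, 240,322 ] 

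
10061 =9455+606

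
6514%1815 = 1069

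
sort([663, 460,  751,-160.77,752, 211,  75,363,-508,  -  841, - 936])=[  -  936, - 841, - 508,  -  160.77,75, 211 , 363,460,663,  751,752] 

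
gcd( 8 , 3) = 1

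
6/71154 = 1/11859 =0.00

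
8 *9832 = 78656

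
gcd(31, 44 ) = 1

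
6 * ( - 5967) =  - 35802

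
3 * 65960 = 197880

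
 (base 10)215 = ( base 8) 327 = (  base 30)75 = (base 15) e5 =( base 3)21222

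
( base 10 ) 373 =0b101110101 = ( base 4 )11311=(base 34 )ax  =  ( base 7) 1042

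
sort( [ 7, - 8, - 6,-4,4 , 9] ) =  [ - 8,-6, - 4,4, 7,9] 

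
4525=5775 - 1250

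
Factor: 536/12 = 2^1*3^ (-1)*67^1 = 134/3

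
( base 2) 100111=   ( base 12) 33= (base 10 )39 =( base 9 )43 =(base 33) 16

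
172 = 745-573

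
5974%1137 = 289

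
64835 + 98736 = 163571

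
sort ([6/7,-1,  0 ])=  [  -  1,0,  6/7 ]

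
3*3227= 9681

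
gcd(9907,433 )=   1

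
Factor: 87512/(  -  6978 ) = - 2^2*3^( - 1)*1163^( - 1)*10939^1 = -43756/3489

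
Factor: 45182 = 2^1*19^1*29^1* 41^1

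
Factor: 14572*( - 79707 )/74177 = -2^2*3^1*163^2 * 3643^1*74177^( - 1) = - 1161490404/74177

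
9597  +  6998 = 16595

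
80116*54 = 4326264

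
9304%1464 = 520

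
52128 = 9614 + 42514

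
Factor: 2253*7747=17453991=3^1*61^1*127^1*751^1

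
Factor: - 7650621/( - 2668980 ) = 2550207/889660=2^ ( - 2)*3^1*5^ (-1 )*11^1*44483^ ( - 1 )*77279^1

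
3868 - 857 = 3011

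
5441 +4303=9744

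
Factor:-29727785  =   - 5^1*2141^1*2777^1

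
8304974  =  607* 13682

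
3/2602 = 3/2602 = 0.00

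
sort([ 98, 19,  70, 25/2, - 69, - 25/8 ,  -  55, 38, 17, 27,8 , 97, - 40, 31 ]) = [ - 69 , - 55, - 40, - 25/8, 8 , 25/2,17, 19,  27, 31,  38,70,97 , 98 ] 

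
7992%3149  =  1694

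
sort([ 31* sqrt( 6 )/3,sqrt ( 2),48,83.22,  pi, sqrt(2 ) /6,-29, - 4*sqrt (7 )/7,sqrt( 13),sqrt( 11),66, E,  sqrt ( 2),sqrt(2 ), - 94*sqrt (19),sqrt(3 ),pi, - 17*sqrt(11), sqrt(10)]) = [  -  94*sqrt( 19), - 17*sqrt (11), - 29,  -  4*sqrt( 7 )/7,sqrt( 2)/6, sqrt ( 2),  sqrt(2), sqrt( 2 ),sqrt (3) , E,pi , pi,sqrt(10),sqrt (11 ),sqrt( 13 ),31 * sqrt( 6 ) /3,48,66, 83.22]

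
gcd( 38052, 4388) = 4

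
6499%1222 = 389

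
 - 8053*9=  - 72477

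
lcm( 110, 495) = 990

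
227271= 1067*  213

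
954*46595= 44451630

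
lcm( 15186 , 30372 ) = 30372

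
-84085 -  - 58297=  - 25788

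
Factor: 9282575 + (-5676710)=3^1*5^1*421^1*571^1 = 3605865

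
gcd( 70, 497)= 7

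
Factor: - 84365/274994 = - 2^( - 1)*5^1*47^1*383^ ( - 1 )=   -235/766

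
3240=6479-3239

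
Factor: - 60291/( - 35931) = 3^2*11^1*59^( - 1)=99/59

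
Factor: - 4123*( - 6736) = 2^4*7^1*19^1*31^1*421^1 = 27772528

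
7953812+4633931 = 12587743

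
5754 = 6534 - 780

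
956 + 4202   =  5158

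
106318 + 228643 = 334961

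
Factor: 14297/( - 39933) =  - 29/81 = -3^(-4 )*29^1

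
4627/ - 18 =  - 258  +  17/18 =- 257.06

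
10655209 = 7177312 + 3477897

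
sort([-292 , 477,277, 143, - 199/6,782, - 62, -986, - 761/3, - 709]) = [ -986,  -  709, - 292, - 761/3, - 62, - 199/6, 143,  277, 477,782]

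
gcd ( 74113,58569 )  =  1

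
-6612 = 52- 6664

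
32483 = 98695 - 66212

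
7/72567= 7/72567 = 0.00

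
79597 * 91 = 7243327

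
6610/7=6610/7=944.29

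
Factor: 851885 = 5^1  *347^1* 491^1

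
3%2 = 1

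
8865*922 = 8173530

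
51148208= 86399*592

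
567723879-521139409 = 46584470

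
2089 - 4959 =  - 2870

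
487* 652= 317524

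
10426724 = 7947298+2479426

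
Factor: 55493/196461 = 3^( - 2 )*83^( - 1 ) * 211^1  =  211/747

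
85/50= 1 + 7/10 = 1.70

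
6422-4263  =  2159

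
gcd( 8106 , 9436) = 14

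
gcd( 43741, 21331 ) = 83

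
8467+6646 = 15113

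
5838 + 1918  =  7756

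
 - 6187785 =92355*(-67 ) 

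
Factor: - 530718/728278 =-591/811 = - 3^1*197^1*811^(  -  1)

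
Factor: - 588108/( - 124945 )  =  2^2*3^1*5^( - 1 )*24989^( - 1 )*49009^1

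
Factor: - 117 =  - 3^2*13^1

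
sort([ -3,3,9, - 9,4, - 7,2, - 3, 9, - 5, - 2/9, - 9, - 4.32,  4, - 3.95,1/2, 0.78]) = [  -  9, - 9,  -  7, - 5, - 4.32,-3.95, - 3, - 3, - 2/9 , 1/2, 0.78,2,3,4 , 4,9,9 ] 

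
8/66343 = 8/66343 = 0.00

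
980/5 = 196 =196.00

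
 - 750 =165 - 915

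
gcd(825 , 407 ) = 11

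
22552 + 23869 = 46421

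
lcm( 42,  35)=210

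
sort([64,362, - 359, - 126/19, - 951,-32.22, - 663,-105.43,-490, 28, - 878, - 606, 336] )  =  [ - 951 , - 878, - 663, - 606, - 490, -359, - 105.43,-32.22,-126/19,28,64, 336,362 ]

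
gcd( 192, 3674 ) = 2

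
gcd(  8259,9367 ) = 1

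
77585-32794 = 44791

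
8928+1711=10639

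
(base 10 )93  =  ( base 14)69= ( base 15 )63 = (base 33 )2r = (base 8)135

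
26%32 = 26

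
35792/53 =675 + 17/53 = 675.32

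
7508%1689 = 752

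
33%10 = 3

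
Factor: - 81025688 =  - 2^3 * 23^1*211^1*2087^1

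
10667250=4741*2250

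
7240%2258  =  466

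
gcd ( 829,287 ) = 1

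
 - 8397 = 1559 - 9956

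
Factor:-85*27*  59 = -3^3*5^1*17^1 *59^1 = - 135405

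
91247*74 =6752278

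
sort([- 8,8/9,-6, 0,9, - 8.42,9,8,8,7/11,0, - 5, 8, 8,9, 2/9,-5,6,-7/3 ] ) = [-8.42 ,-8, - 6,-5, -5,- 7/3,0,0,  2/9 , 7/11, 8/9,6,8, 8, 8, 8,9,  9,9 ] 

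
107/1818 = 107/1818 = 0.06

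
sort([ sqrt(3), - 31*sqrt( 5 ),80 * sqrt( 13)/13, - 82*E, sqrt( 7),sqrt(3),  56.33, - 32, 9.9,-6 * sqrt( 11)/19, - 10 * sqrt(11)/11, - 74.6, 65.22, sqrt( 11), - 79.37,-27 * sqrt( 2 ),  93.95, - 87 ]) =[ - 82 * E, - 87, - 79.37, - 74.6 ,  -  31*sqrt( 5 ), - 27 * sqrt( 2),- 32, - 10*sqrt( 11)/11, - 6 * sqrt(11 ) /19,sqrt( 3 ), sqrt( 3 ), sqrt( 7), sqrt( 11), 9.9, 80*sqrt( 13) /13, 56.33, 65.22, 93.95 ]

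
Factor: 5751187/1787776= 2^( -7)*13^1*13967^(-1)*442399^1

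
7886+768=8654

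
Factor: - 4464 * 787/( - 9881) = 3513168/9881= 2^4*3^2 * 31^1*41^ (-1)*241^( - 1) * 787^1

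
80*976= 78080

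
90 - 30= 60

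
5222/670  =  7 + 266/335  =  7.79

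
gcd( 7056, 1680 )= 336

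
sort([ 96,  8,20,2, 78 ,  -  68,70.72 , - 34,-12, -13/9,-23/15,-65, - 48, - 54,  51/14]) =[ - 68, - 65, - 54, - 48,  -  34,-12, - 23/15, - 13/9,  2,51/14,8, 20,70.72, 78, 96 ]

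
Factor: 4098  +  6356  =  10454 = 2^1*5227^1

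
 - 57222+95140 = 37918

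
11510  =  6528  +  4982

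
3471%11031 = 3471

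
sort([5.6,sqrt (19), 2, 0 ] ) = [ 0,2 , sqrt( 19) , 5.6]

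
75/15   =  5 = 5.00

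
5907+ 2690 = 8597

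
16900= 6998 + 9902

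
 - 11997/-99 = 1333/11 = 121.18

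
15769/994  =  15 + 859/994 = 15.86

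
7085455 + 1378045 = 8463500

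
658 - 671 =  - 13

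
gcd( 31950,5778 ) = 18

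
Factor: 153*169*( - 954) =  - 24667578= - 2^1*3^4*13^2 * 17^1*53^1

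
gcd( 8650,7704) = 2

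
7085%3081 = 923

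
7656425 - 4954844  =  2701581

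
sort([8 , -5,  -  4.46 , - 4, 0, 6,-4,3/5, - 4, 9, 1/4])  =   [ - 5, - 4.46, - 4, -4 , - 4, 0, 1/4,3/5, 6, 8, 9] 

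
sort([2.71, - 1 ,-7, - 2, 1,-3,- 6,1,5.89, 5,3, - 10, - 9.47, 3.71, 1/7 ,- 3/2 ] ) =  [-10, - 9.47, - 7, - 6, - 3,-2, - 3/2, - 1, 1/7, 1, 1, 2.71, 3, 3.71,5, 5.89 ] 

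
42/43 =42/43=0.98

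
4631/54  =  85 + 41/54 = 85.76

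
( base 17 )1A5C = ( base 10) 7900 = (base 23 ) ELB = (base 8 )17334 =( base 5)223100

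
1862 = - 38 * ( - 49) 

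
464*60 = 27840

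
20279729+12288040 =32567769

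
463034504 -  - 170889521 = 633924025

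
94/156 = 47/78 =0.60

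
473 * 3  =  1419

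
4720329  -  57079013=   -  52358684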